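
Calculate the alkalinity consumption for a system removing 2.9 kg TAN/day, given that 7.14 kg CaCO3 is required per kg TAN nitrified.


Alkalinity factor: 7.14 kg CaCO3 consumed per kg TAN nitrified
alk = 2.9 kg TAN * 7.14 = 20.706 kg CaCO3/day

20.706 kg CaCO3/day


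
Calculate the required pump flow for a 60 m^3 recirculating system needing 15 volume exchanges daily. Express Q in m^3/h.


Daily recirculation volume = 60 m^3 * 15 = 900 m^3/day
Flow rate Q = daily volume / 24 h = 900 / 24 = 37.5 m^3/h

37.5 m^3/h


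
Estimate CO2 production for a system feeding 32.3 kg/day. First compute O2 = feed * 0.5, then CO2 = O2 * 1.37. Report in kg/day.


O2 = 32.3 * 0.5 = 16.15
CO2 = 16.15 * 1.37 = 22.1255

22.1255 kg/day


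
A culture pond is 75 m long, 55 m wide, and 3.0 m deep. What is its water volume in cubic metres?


Base area = L * W = 75 * 55 = 4125 m^2
Volume = area * depth = 4125 * 3.0 = 12375 m^3

12375 m^3


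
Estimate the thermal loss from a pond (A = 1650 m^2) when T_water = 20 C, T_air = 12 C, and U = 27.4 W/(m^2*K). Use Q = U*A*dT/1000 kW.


Temperature difference dT = 20 - 12 = 8 K
Heat loss (W) = U * A * dT = 27.4 * 1650 * 8 = 361680 W
Convert to kW: 361680 / 1000 = 361.68 kW

361.68 kW


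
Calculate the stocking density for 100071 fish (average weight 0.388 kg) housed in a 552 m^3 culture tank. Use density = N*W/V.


Total biomass = 100071 fish * 0.388 kg = 38827.548 kg
Density = total biomass / volume = 38827.548 / 552 = 70.3398 kg/m^3

70.3398 kg/m^3


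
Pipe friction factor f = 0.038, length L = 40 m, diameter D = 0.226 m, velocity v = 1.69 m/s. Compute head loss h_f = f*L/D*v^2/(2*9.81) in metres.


v^2 = 1.69^2 = 2.8561 m^2/s^2
L/D = 40/0.226 = 176.99115
h_f = f*(L/D)*v^2/(2g) = 0.038 * 176.99115 * 2.8561 / 19.62 = 0.979061 m

0.979061 m


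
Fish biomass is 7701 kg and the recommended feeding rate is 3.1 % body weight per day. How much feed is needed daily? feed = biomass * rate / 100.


Feeding rate fraction = 3.1% / 100 = 0.031
Daily feed = 7701 kg * 0.031 = 238.731 kg/day

238.731 kg/day


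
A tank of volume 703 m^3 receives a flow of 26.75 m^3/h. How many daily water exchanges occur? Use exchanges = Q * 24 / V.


Daily flow volume = 26.75 m^3/h * 24 h = 642 m^3/day
Exchanges = daily flow / tank volume = 642 / 703 = 0.913229 exchanges/day

0.913229 exchanges/day


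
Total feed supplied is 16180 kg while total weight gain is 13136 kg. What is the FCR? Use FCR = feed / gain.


FCR = feed consumed / weight gained
FCR = 16180 kg / 13136 kg = 1.23173

1.23173


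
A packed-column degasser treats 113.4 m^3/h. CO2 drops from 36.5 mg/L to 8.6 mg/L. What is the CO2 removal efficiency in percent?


CO2_out / CO2_in = 8.6 / 36.5 = 0.23561644
Fraction remaining = 0.23561644
efficiency = (1 - 0.23561644) * 100 = 76.4384 %

76.4384 %


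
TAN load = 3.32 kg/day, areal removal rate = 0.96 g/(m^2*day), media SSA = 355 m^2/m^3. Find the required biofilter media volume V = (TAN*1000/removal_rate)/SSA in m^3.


A = 3.32*1000 / 0.96 = 3458.3333 m^2
V = 3458.3333 / 355 = 9.74178

9.74178 m^3


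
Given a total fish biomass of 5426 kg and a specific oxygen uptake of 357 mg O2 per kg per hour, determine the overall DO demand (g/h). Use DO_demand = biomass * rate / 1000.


Total O2 consumption (mg/h) = 5426 kg * 357 mg/(kg*h) = 1937082 mg/h
Convert to g/h: 1937082 / 1000 = 1937.082 g/h

1937.082 g/h


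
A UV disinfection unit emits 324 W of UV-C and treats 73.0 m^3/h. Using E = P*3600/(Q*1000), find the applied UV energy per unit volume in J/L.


Energy delivered per hour = 324 W * 3600 s = 1166400 J/h
Volume treated per hour = 73.0 m^3/h * 1000 = 73000 L/h
dose = 1166400 / 73000 = 15.9781 J/L

15.9781 J/L


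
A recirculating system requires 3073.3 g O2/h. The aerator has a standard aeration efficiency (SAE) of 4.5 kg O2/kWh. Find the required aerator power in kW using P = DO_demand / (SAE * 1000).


SAE in g O2/kWh = 4.5 * 1000 = 4500 g/kWh
P = DO_demand / SAE_g = 3073.3 / 4500 = 0.682956 kW

0.682956 kW


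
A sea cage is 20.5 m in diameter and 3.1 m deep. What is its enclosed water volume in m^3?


r = d/2 = 20.5/2 = 10.25 m
Base area = pi*r^2 = pi*10.25^2 = 330.06358 m^2
Volume = 330.06358 * 3.1 = 1023.2 m^3

1023.2 m^3


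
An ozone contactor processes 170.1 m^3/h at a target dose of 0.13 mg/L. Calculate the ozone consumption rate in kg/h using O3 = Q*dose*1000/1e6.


O3 demand (mg/h) = Q * dose * 1000 = 170.1 * 0.13 * 1000 = 22113 mg/h
Convert mg to kg: 22113 / 1e6 = 0.022113 kg/h

0.022113 kg/h


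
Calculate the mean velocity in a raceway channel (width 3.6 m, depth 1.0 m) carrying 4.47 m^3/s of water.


Cross-sectional area = W * d = 3.6 * 1.0 = 3.6 m^2
Velocity = Q / A = 4.47 / 3.6 = 1.24167 m/s

1.24167 m/s


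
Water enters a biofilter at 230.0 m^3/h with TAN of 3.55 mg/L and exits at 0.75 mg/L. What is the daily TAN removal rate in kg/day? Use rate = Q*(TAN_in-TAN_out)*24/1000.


Concentration drop: TAN_in - TAN_out = 3.55 - 0.75 = 2.8 mg/L
Hourly TAN removed = Q * dTAN = 230.0 m^3/h * 2.8 mg/L = 644 g/h  (m^3/h * mg/L = g/h)
Daily TAN removed = 644 * 24 = 15456 g/day
Convert to kg/day: 15456 / 1000 = 15.456 kg/day

15.456 kg/day


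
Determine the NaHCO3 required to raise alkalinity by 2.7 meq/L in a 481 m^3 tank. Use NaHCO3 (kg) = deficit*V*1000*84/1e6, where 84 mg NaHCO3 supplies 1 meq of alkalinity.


Tank volume in L = 481 m^3 * 1000 = 481000 L
Total meq required = 2.7 meq/L * 481000 L = 1298700 meq
NaHCO3 mass = 1298700 meq * 84 mg/meq / 1e6 = 109.091 kg

109.091 kg


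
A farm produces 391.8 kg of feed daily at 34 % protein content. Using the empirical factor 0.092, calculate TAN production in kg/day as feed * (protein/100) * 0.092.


Protein in feed = 391.8 * 34/100 = 133.212 kg/day
TAN = protein * 0.092 = 133.212 * 0.092 = 12.255504 kg/day

12.255504 kg/day


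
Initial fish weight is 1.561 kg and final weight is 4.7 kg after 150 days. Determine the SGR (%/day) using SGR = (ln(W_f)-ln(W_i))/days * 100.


ln(W_f) = ln(4.7) = 1.5475625
ln(W_i) = ln(1.561) = 0.44532664
ln(W_f) - ln(W_i) = 1.5475625 - 0.44532664 = 1.1022359
SGR = 1.1022359 / 150 * 100 = 0.734824 %/day

0.734824 %/day


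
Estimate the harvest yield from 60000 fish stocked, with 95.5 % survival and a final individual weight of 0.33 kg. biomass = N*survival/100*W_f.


Survivors = 60000 * 95.5/100 = 57300 fish
Harvest biomass = survivors * W_f = 57300 * 0.33 = 18909 kg

18909 kg


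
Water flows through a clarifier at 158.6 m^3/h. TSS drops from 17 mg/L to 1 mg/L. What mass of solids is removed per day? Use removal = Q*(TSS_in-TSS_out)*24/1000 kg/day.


Concentration drop: TSS_in - TSS_out = 17 - 1 = 16 mg/L
Hourly solids removed = Q * dTSS = 158.6 m^3/h * 16 mg/L = 2537.6 g/h  (m^3/h * mg/L = g/h)
Daily solids removed = 2537.6 * 24 = 60902.4 g/day
Convert g to kg: 60902.4 / 1000 = 60.9024 kg/day

60.9024 kg/day


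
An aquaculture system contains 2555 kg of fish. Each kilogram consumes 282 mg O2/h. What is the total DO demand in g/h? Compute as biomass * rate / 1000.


Total O2 consumption (mg/h) = 2555 kg * 282 mg/(kg*h) = 720510 mg/h
Convert to g/h: 720510 / 1000 = 720.51 g/h

720.51 g/h


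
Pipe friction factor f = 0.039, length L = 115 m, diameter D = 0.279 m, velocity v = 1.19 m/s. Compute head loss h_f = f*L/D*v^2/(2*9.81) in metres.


v^2 = 1.19^2 = 1.4161 m^2/s^2
L/D = 115/0.279 = 412.18638
h_f = f*(L/D)*v^2/(2g) = 0.039 * 412.18638 * 1.4161 / 19.62 = 1.16025 m

1.16025 m


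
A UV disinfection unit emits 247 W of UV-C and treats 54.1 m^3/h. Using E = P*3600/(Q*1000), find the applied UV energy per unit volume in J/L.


Energy delivered per hour = 247 W * 3600 s = 889200 J/h
Volume treated per hour = 54.1 m^3/h * 1000 = 54100 L/h
dose = 889200 / 54100 = 16.4362 J/L

16.4362 J/L


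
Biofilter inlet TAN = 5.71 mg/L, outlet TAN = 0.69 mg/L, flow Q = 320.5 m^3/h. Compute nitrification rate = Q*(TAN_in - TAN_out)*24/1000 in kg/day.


Concentration drop: TAN_in - TAN_out = 5.71 - 0.69 = 5.02 mg/L
Hourly TAN removed = Q * dTAN = 320.5 m^3/h * 5.02 mg/L = 1608.91 g/h  (m^3/h * mg/L = g/h)
Daily TAN removed = 1608.91 * 24 = 38613.84 g/day
Convert to kg/day: 38613.84 / 1000 = 38.61384 kg/day

38.61384 kg/day


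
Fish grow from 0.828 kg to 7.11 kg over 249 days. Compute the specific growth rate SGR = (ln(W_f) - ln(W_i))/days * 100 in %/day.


ln(W_f) = ln(7.11) = 1.9615022
ln(W_i) = ln(0.828) = -0.18874212
ln(W_f) - ln(W_i) = 1.9615022 - -0.18874212 = 2.1502443
SGR = 2.1502443 / 249 * 100 = 0.863552 %/day

0.863552 %/day


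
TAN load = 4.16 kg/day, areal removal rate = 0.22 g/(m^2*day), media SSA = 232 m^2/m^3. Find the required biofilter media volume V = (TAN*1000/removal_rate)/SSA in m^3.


A = 4.16*1000 / 0.22 = 18909.091 m^2
V = 18909.091 / 232 = 81.5047

81.5047 m^3


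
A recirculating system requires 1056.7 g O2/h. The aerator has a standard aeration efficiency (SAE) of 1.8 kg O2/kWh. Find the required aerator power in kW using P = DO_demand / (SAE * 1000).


SAE in g O2/kWh = 1.8 * 1000 = 1800 g/kWh
P = DO_demand / SAE_g = 1056.7 / 1800 = 0.587056 kW

0.587056 kW


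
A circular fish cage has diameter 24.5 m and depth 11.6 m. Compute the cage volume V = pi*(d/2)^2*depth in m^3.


r = d/2 = 24.5/2 = 12.25 m
Base area = pi*r^2 = pi*12.25^2 = 471.43525 m^2
Volume = 471.43525 * 11.6 = 5468.65 m^3

5468.65 m^3


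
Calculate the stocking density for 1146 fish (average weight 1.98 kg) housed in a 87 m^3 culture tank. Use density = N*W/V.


Total biomass = 1146 fish * 1.98 kg = 2269.08 kg
Density = total biomass / volume = 2269.08 / 87 = 26.0814 kg/m^3

26.0814 kg/m^3


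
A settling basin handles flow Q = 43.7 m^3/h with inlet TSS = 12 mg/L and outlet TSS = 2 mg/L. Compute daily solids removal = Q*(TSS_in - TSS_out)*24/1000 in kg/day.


Concentration drop: TSS_in - TSS_out = 12 - 2 = 10 mg/L
Hourly solids removed = Q * dTSS = 43.7 m^3/h * 10 mg/L = 437 g/h  (m^3/h * mg/L = g/h)
Daily solids removed = 437 * 24 = 10488 g/day
Convert g to kg: 10488 / 1000 = 10.488 kg/day

10.488 kg/day


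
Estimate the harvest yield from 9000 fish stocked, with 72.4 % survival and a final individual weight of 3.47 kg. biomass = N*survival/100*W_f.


Survivors = 9000 * 72.4/100 = 6516 fish
Harvest biomass = survivors * W_f = 6516 * 3.47 = 22610.52 kg

22610.52 kg


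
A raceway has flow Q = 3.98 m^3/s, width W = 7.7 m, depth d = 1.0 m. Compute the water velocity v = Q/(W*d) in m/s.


Cross-sectional area = W * d = 7.7 * 1.0 = 7.7 m^2
Velocity = Q / A = 3.98 / 7.7 = 0.516883 m/s

0.516883 m/s


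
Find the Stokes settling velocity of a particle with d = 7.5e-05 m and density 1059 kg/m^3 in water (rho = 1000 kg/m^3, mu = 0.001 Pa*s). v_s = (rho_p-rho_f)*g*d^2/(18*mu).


Density difference: rho_p - rho_f = 1059 - 1000 = 59 kg/m^3
d^2 = (7.5e-05)^2 = 5.625e-09 m^2
Numerator = (rho_p - rho_f) * g * d^2 = 59 * 9.81 * 5.625e-09 = 3.2556938e-06
Denominator = 18 * mu = 18 * 0.001 = 0.018
v_s = 3.2556938e-06 / 0.018 = 1.80872e-04 m/s
Check: Re = rho_f * v_s * d / mu = 1000 * 1.80872e-04 * 7.5e-05 / 0.001 = 0.0136 < 1, so Stokes' law applies.

1.80872e-04 m/s


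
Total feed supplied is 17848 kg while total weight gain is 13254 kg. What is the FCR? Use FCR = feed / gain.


FCR = feed consumed / weight gained
FCR = 17848 kg / 13254 kg = 1.34661

1.34661


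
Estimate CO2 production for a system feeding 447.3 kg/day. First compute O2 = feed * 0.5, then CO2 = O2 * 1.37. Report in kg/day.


O2 = 447.3 * 0.5 = 223.65
CO2 = 223.65 * 1.37 = 306.4005

306.4005 kg/day


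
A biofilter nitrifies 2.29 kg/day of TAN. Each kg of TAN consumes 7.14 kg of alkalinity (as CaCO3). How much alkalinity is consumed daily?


Alkalinity factor: 7.14 kg CaCO3 consumed per kg TAN nitrified
alk = 2.29 kg TAN * 7.14 = 16.3506 kg CaCO3/day

16.3506 kg CaCO3/day


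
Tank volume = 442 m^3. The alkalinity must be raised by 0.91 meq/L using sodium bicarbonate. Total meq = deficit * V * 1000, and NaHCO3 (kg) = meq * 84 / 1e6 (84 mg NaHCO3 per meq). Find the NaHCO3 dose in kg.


Tank volume in L = 442 m^3 * 1000 = 442000 L
Total meq required = 0.91 meq/L * 442000 L = 402220 meq
NaHCO3 mass = 402220 meq * 84 mg/meq / 1e6 = 33.7865 kg

33.7865 kg


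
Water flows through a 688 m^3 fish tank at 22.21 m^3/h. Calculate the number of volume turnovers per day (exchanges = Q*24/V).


Daily flow volume = 22.21 m^3/h * 24 h = 533.04 m^3/day
Exchanges = daily flow / tank volume = 533.04 / 688 = 0.774767 exchanges/day

0.774767 exchanges/day


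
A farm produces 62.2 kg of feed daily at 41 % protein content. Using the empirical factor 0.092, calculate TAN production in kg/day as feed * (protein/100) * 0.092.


Protein in feed = 62.2 * 41/100 = 25.502 kg/day
TAN = protein * 0.092 = 25.502 * 0.092 = 2.346184 kg/day

2.346184 kg/day


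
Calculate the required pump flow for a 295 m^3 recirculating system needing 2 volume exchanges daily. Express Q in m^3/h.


Daily recirculation volume = 295 m^3 * 2 = 590 m^3/day
Flow rate Q = daily volume / 24 h = 590 / 24 = 24.5833 m^3/h

24.5833 m^3/h


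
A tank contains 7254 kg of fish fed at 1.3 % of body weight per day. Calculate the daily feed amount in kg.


Feeding rate fraction = 1.3% / 100 = 0.013
Daily feed = 7254 kg * 0.013 = 94.302 kg/day

94.302 kg/day


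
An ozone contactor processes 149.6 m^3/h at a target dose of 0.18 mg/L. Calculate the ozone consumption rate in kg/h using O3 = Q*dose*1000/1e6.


O3 demand (mg/h) = Q * dose * 1000 = 149.6 * 0.18 * 1000 = 26928 mg/h
Convert mg to kg: 26928 / 1e6 = 0.026928 kg/h

0.026928 kg/h


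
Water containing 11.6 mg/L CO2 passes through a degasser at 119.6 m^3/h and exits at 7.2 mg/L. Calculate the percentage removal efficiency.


CO2_out / CO2_in = 7.2 / 11.6 = 0.62068966
Fraction remaining = 0.62068966
efficiency = (1 - 0.62068966) * 100 = 37.931 %

37.931 %


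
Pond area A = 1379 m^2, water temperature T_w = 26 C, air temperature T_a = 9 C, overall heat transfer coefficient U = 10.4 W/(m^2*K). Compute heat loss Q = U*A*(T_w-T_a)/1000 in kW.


Temperature difference dT = 26 - 9 = 17 K
Heat loss (W) = U * A * dT = 10.4 * 1379 * 17 = 243807.2 W
Convert to kW: 243807.2 / 1000 = 243.8072 kW

243.8072 kW


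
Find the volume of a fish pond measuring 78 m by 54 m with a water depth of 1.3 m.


Base area = L * W = 78 * 54 = 4212 m^2
Volume = area * depth = 4212 * 1.3 = 5475.6 m^3

5475.6 m^3


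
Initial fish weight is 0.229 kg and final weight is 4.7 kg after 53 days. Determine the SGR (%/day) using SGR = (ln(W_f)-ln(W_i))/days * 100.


ln(W_f) = ln(4.7) = 1.5475625
ln(W_i) = ln(0.229) = -1.4740333
ln(W_f) - ln(W_i) = 1.5475625 - -1.4740333 = 3.0215958
SGR = 3.0215958 / 53 * 100 = 5.70112 %/day

5.70112 %/day


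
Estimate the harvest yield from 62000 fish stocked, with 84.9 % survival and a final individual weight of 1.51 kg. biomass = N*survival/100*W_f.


Survivors = 62000 * 84.9/100 = 52638 fish
Harvest biomass = survivors * W_f = 52638 * 1.51 = 79483.38 kg

79483.38 kg


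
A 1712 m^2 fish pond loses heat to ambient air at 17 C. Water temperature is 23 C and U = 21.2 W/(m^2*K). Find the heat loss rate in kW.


Temperature difference dT = 23 - 17 = 6 K
Heat loss (W) = U * A * dT = 21.2 * 1712 * 6 = 217766.4 W
Convert to kW: 217766.4 / 1000 = 217.7664 kW

217.7664 kW


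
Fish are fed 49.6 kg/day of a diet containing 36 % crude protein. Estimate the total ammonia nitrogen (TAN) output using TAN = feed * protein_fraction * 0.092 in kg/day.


Protein in feed = 49.6 * 36/100 = 17.856 kg/day
TAN = protein * 0.092 = 17.856 * 0.092 = 1.642752 kg/day

1.642752 kg/day


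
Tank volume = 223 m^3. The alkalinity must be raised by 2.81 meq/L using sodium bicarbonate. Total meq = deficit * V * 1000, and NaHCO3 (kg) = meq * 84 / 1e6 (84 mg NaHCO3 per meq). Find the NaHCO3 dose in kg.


Tank volume in L = 223 m^3 * 1000 = 223000 L
Total meq required = 2.81 meq/L * 223000 L = 626630 meq
NaHCO3 mass = 626630 meq * 84 mg/meq / 1e6 = 52.6369 kg

52.6369 kg


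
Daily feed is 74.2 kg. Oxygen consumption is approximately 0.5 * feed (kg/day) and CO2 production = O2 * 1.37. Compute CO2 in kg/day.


O2 = 74.2 * 0.5 = 37.1
CO2 = 37.1 * 1.37 = 50.827

50.827 kg/day


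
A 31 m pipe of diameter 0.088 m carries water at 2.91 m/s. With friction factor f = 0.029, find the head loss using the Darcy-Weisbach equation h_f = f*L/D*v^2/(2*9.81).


v^2 = 2.91^2 = 8.4681 m^2/s^2
L/D = 31/0.088 = 352.27273
h_f = f*(L/D)*v^2/(2g) = 0.029 * 352.27273 * 8.4681 / 19.62 = 4.40924 m

4.40924 m


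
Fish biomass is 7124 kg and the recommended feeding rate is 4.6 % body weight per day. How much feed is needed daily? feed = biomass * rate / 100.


Feeding rate fraction = 4.6% / 100 = 0.046
Daily feed = 7124 kg * 0.046 = 327.704 kg/day

327.704 kg/day


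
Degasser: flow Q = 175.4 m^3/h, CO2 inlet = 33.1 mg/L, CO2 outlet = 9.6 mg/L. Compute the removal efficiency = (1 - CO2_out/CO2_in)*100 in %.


CO2_out / CO2_in = 9.6 / 33.1 = 0.29003021
Fraction remaining = 0.29003021
efficiency = (1 - 0.29003021) * 100 = 70.997 %

70.997 %


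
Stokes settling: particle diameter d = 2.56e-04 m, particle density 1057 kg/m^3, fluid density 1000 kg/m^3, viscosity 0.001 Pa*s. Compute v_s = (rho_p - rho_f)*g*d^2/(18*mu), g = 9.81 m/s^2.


Density difference: rho_p - rho_f = 1057 - 1000 = 57 kg/m^3
d^2 = (2.56e-04)^2 = 6.5536e-08 m^2
Numerator = (rho_p - rho_f) * g * d^2 = 57 * 9.81 * 6.5536e-08 = 3.6645765e-05
Denominator = 18 * mu = 18 * 0.001 = 0.018
v_s = 3.6645765e-05 / 0.018 = 0.00203588 m/s
Check: Re = rho_f * v_s * d / mu = 1000 * 0.00203588 * 2.56e-04 / 0.001 = 0.521 < 1, so Stokes' law applies.

0.00203588 m/s


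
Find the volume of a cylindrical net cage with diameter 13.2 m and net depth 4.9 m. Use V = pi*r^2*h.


r = d/2 = 13.2/2 = 6.6 m
Base area = pi*r^2 = pi*6.6^2 = 136.84778 m^2
Volume = 136.84778 * 4.9 = 670.554 m^3

670.554 m^3


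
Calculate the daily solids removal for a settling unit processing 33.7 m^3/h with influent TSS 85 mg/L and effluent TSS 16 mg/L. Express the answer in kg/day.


Concentration drop: TSS_in - TSS_out = 85 - 16 = 69 mg/L
Hourly solids removed = Q * dTSS = 33.7 m^3/h * 69 mg/L = 2325.3 g/h  (m^3/h * mg/L = g/h)
Daily solids removed = 2325.3 * 24 = 55807.2 g/day
Convert g to kg: 55807.2 / 1000 = 55.8072 kg/day

55.8072 kg/day


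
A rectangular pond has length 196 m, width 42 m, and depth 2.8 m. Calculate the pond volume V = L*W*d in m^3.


Base area = L * W = 196 * 42 = 8232 m^2
Volume = area * depth = 8232 * 2.8 = 23049.6 m^3

23049.6 m^3


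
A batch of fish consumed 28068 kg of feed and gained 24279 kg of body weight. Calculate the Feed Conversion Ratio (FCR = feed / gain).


FCR = feed consumed / weight gained
FCR = 28068 kg / 24279 kg = 1.15606

1.15606


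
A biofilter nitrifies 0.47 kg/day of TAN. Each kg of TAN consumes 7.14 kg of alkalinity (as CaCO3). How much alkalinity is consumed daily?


Alkalinity factor: 7.14 kg CaCO3 consumed per kg TAN nitrified
alk = 0.47 kg TAN * 7.14 = 3.3558 kg CaCO3/day

3.3558 kg CaCO3/day


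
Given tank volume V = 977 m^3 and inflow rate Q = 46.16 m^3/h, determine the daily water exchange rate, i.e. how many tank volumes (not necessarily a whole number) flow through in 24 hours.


Daily flow volume = 46.16 m^3/h * 24 h = 1107.84 m^3/day
Exchanges = daily flow / tank volume = 1107.84 / 977 = 1.13392 exchanges/day

1.13392 exchanges/day


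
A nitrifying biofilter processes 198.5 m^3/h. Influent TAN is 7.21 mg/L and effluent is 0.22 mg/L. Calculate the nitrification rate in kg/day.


Concentration drop: TAN_in - TAN_out = 7.21 - 0.22 = 6.99 mg/L
Hourly TAN removed = Q * dTAN = 198.5 m^3/h * 6.99 mg/L = 1387.515 g/h  (m^3/h * mg/L = g/h)
Daily TAN removed = 1387.515 * 24 = 33300.36 g/day
Convert to kg/day: 33300.36 / 1000 = 33.30036 kg/day

33.30036 kg/day


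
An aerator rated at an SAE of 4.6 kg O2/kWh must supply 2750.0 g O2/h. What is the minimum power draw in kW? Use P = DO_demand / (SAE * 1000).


SAE in g O2/kWh = 4.6 * 1000 = 4600 g/kWh
P = DO_demand / SAE_g = 2750.0 / 4600 = 0.597826 kW

0.597826 kW


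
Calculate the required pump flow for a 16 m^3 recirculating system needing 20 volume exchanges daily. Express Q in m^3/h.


Daily recirculation volume = 16 m^3 * 20 = 320 m^3/day
Flow rate Q = daily volume / 24 h = 320 / 24 = 13.3333 m^3/h

13.3333 m^3/h


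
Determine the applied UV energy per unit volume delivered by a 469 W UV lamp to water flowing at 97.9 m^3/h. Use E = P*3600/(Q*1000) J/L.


Energy delivered per hour = 469 W * 3600 s = 1688400 J/h
Volume treated per hour = 97.9 m^3/h * 1000 = 97900 L/h
dose = 1688400 / 97900 = 17.2462 J/L

17.2462 J/L


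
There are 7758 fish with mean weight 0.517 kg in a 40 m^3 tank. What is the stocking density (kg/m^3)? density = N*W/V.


Total biomass = 7758 fish * 0.517 kg = 4010.886 kg
Density = total biomass / volume = 4010.886 / 40 = 100.272 kg/m^3

100.272 kg/m^3


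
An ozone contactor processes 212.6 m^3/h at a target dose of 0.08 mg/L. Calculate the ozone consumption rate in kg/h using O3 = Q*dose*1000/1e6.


O3 demand (mg/h) = Q * dose * 1000 = 212.6 * 0.08 * 1000 = 17008 mg/h
Convert mg to kg: 17008 / 1e6 = 0.017008 kg/h

0.017008 kg/h


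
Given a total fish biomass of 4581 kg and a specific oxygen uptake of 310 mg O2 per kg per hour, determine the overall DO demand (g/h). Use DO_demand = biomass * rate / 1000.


Total O2 consumption (mg/h) = 4581 kg * 310 mg/(kg*h) = 1420110 mg/h
Convert to g/h: 1420110 / 1000 = 1420.11 g/h

1420.11 g/h


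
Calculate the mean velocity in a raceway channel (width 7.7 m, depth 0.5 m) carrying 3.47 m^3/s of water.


Cross-sectional area = W * d = 7.7 * 0.5 = 3.85 m^2
Velocity = Q / A = 3.47 / 3.85 = 0.901299 m/s

0.901299 m/s


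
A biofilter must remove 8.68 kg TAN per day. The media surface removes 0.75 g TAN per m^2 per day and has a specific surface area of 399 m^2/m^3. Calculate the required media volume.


A = 8.68*1000 / 0.75 = 11573.333 m^2
V = 11573.333 / 399 = 29.0058

29.0058 m^3


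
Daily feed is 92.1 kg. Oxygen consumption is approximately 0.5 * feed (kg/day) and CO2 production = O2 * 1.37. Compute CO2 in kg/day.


O2 = 92.1 * 0.5 = 46.05
CO2 = 46.05 * 1.37 = 63.0885

63.0885 kg/day


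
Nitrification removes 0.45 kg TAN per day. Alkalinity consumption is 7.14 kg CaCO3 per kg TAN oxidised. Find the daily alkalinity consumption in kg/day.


Alkalinity factor: 7.14 kg CaCO3 consumed per kg TAN nitrified
alk = 0.45 kg TAN * 7.14 = 3.213 kg CaCO3/day

3.213 kg CaCO3/day


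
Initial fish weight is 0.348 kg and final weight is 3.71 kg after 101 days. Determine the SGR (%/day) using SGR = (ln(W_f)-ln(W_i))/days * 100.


ln(W_f) = ln(3.71) = 1.3110319
ln(W_i) = ln(0.348) = -1.0555528
ln(W_f) - ln(W_i) = 1.3110319 - -1.0555528 = 2.3665847
SGR = 2.3665847 / 101 * 100 = 2.34315 %/day

2.34315 %/day


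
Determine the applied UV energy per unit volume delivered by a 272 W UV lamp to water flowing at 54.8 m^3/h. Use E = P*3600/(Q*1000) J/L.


Energy delivered per hour = 272 W * 3600 s = 979200 J/h
Volume treated per hour = 54.8 m^3/h * 1000 = 54800 L/h
dose = 979200 / 54800 = 17.8686 J/L

17.8686 J/L


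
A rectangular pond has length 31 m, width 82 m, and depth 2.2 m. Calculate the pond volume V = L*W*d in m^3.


Base area = L * W = 31 * 82 = 2542 m^2
Volume = area * depth = 2542 * 2.2 = 5592.4 m^3

5592.4 m^3


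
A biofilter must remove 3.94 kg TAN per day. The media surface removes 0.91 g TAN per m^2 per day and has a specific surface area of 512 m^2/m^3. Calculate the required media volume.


A = 3.94*1000 / 0.91 = 4329.6703 m^2
V = 4329.6703 / 512 = 8.45639

8.45639 m^3


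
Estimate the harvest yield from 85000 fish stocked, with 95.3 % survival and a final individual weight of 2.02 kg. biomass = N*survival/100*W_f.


Survivors = 85000 * 95.3/100 = 81005 fish
Harvest biomass = survivors * W_f = 81005 * 2.02 = 163630.1 kg

163630.1 kg


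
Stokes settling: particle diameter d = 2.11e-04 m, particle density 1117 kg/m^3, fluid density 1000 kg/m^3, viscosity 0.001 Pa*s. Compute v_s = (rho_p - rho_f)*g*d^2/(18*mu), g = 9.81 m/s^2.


Density difference: rho_p - rho_f = 1117 - 1000 = 117 kg/m^3
d^2 = (2.11e-04)^2 = 4.4521e-08 m^2
Numerator = (rho_p - rho_f) * g * d^2 = 117 * 9.81 * 4.4521e-08 = 5.1099868e-05
Denominator = 18 * mu = 18 * 0.001 = 0.018
v_s = 5.1099868e-05 / 0.018 = 0.00283888 m/s
Check: Re = rho_f * v_s * d / mu = 1000 * 0.00283888 * 2.11e-04 / 0.001 = 0.599 < 1, so Stokes' law applies.

0.00283888 m/s


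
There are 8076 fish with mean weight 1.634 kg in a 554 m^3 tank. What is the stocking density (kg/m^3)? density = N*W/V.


Total biomass = 8076 fish * 1.634 kg = 13196.184 kg
Density = total biomass / volume = 13196.184 / 554 = 23.8198 kg/m^3

23.8198 kg/m^3


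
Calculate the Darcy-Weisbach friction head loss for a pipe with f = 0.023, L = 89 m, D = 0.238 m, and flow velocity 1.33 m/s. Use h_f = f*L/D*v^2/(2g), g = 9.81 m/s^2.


v^2 = 1.33^2 = 1.7689 m^2/s^2
L/D = 89/0.238 = 373.94958
h_f = f*(L/D)*v^2/(2g) = 0.023 * 373.94958 * 1.7689 / 19.62 = 0.775435 m

0.775435 m


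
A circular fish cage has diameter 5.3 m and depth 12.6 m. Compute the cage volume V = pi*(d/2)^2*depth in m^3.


r = d/2 = 5.3/2 = 2.65 m
Base area = pi*r^2 = pi*2.65^2 = 22.061834 m^2
Volume = 22.061834 * 12.6 = 277.979 m^3

277.979 m^3


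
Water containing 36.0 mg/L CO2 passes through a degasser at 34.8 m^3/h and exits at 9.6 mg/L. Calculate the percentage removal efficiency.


CO2_out / CO2_in = 9.6 / 36.0 = 0.26666667
Fraction remaining = 0.26666667
efficiency = (1 - 0.26666667) * 100 = 73.3333 %

73.3333 %


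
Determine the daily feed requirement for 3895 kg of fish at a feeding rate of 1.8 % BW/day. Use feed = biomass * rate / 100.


Feeding rate fraction = 1.8% / 100 = 0.018
Daily feed = 3895 kg * 0.018 = 70.11 kg/day

70.11 kg/day


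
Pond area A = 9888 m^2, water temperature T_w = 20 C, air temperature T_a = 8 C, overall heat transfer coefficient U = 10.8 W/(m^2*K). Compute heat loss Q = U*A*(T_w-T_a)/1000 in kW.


Temperature difference dT = 20 - 8 = 12 K
Heat loss (W) = U * A * dT = 10.8 * 9888 * 12 = 1281484.8 W
Convert to kW: 1281484.8 / 1000 = 1281.4848 kW

1281.4848 kW


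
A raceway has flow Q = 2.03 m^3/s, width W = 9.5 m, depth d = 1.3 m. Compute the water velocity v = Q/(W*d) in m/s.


Cross-sectional area = W * d = 9.5 * 1.3 = 12.35 m^2
Velocity = Q / A = 2.03 / 12.35 = 0.164372 m/s

0.164372 m/s


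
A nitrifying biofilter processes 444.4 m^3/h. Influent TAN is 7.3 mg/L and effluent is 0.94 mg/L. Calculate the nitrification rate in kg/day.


Concentration drop: TAN_in - TAN_out = 7.3 - 0.94 = 6.36 mg/L
Hourly TAN removed = Q * dTAN = 444.4 m^3/h * 6.36 mg/L = 2826.384 g/h  (m^3/h * mg/L = g/h)
Daily TAN removed = 2826.384 * 24 = 67833.216 g/day
Convert to kg/day: 67833.216 / 1000 = 67.833216 kg/day

67.833216 kg/day


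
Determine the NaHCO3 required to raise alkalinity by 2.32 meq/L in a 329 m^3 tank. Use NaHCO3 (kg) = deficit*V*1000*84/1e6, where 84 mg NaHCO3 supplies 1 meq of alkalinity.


Tank volume in L = 329 m^3 * 1000 = 329000 L
Total meq required = 2.32 meq/L * 329000 L = 763280 meq
NaHCO3 mass = 763280 meq * 84 mg/meq / 1e6 = 64.1155 kg

64.1155 kg


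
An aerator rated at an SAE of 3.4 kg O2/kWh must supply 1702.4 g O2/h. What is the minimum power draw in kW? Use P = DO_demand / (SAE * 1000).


SAE in g O2/kWh = 3.4 * 1000 = 3400 g/kWh
P = DO_demand / SAE_g = 1702.4 / 3400 = 0.500706 kW

0.500706 kW


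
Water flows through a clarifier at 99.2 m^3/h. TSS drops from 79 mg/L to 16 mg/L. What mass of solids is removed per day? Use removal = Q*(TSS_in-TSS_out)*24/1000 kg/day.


Concentration drop: TSS_in - TSS_out = 79 - 16 = 63 mg/L
Hourly solids removed = Q * dTSS = 99.2 m^3/h * 63 mg/L = 6249.6 g/h  (m^3/h * mg/L = g/h)
Daily solids removed = 6249.6 * 24 = 149990.4 g/day
Convert g to kg: 149990.4 / 1000 = 149.9904 kg/day

149.9904 kg/day


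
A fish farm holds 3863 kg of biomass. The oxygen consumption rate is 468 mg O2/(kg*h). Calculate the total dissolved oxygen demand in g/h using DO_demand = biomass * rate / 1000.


Total O2 consumption (mg/h) = 3863 kg * 468 mg/(kg*h) = 1807884 mg/h
Convert to g/h: 1807884 / 1000 = 1807.884 g/h

1807.884 g/h


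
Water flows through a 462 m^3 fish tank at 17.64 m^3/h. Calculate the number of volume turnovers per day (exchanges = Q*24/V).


Daily flow volume = 17.64 m^3/h * 24 h = 423.36 m^3/day
Exchanges = daily flow / tank volume = 423.36 / 462 = 0.916364 exchanges/day

0.916364 exchanges/day


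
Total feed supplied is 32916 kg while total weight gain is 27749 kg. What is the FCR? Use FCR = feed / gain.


FCR = feed consumed / weight gained
FCR = 32916 kg / 27749 kg = 1.1862

1.1862


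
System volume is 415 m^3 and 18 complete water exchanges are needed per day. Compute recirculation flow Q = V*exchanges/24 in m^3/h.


Daily recirculation volume = 415 m^3 * 18 = 7470 m^3/day
Flow rate Q = daily volume / 24 h = 7470 / 24 = 311.25 m^3/h

311.25 m^3/h


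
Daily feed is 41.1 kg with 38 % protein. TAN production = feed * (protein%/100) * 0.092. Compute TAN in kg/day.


Protein in feed = 41.1 * 38/100 = 15.618 kg/day
TAN = protein * 0.092 = 15.618 * 0.092 = 1.436856 kg/day

1.436856 kg/day


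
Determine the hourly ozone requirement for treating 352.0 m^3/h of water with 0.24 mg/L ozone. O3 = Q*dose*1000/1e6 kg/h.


O3 demand (mg/h) = Q * dose * 1000 = 352.0 * 0.24 * 1000 = 84480 mg/h
Convert mg to kg: 84480 / 1e6 = 0.08448 kg/h

0.08448 kg/h


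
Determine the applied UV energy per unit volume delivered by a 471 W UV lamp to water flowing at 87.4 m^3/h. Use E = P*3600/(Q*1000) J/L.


Energy delivered per hour = 471 W * 3600 s = 1695600 J/h
Volume treated per hour = 87.4 m^3/h * 1000 = 87400 L/h
dose = 1695600 / 87400 = 19.4005 J/L

19.4005 J/L


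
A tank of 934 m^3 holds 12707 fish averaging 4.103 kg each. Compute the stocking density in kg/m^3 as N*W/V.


Total biomass = 12707 fish * 4.103 kg = 52136.821 kg
Density = total biomass / volume = 52136.821 / 934 = 55.821 kg/m^3

55.821 kg/m^3


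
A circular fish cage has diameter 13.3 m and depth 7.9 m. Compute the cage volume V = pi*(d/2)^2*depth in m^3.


r = d/2 = 13.3/2 = 6.65 m
Base area = pi*r^2 = pi*6.65^2 = 138.92908 m^2
Volume = 138.92908 * 7.9 = 1097.54 m^3

1097.54 m^3


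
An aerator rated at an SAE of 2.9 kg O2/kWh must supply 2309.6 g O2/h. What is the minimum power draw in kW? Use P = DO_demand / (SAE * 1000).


SAE in g O2/kWh = 2.9 * 1000 = 2900 g/kWh
P = DO_demand / SAE_g = 2309.6 / 2900 = 0.796414 kW

0.796414 kW


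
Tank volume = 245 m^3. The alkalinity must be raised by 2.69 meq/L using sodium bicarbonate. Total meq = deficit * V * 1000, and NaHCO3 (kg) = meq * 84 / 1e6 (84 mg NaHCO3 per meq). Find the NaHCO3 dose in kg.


Tank volume in L = 245 m^3 * 1000 = 245000 L
Total meq required = 2.69 meq/L * 245000 L = 659050 meq
NaHCO3 mass = 659050 meq * 84 mg/meq / 1e6 = 55.3602 kg

55.3602 kg


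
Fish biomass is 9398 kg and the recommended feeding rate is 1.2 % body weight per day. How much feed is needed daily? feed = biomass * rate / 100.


Feeding rate fraction = 1.2% / 100 = 0.012
Daily feed = 9398 kg * 0.012 = 112.776 kg/day

112.776 kg/day


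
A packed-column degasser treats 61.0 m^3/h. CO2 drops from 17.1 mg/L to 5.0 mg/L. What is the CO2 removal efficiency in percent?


CO2_out / CO2_in = 5.0 / 17.1 = 0.29239766
Fraction remaining = 0.29239766
efficiency = (1 - 0.29239766) * 100 = 70.7602 %

70.7602 %


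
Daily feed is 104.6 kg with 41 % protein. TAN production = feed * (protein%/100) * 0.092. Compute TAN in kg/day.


Protein in feed = 104.6 * 41/100 = 42.886 kg/day
TAN = protein * 0.092 = 42.886 * 0.092 = 3.945512 kg/day

3.945512 kg/day


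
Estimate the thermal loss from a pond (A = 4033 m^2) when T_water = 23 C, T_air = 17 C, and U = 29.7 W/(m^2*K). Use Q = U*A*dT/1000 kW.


Temperature difference dT = 23 - 17 = 6 K
Heat loss (W) = U * A * dT = 29.7 * 4033 * 6 = 718680.6 W
Convert to kW: 718680.6 / 1000 = 718.6806 kW

718.6806 kW


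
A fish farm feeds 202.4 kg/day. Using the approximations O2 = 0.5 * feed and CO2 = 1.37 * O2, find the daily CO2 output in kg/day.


O2 = 202.4 * 0.5 = 101.2
CO2 = 101.2 * 1.37 = 138.644

138.644 kg/day


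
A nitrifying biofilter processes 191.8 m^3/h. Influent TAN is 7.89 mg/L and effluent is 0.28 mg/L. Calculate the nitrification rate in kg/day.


Concentration drop: TAN_in - TAN_out = 7.89 - 0.28 = 7.61 mg/L
Hourly TAN removed = Q * dTAN = 191.8 m^3/h * 7.61 mg/L = 1459.598 g/h  (m^3/h * mg/L = g/h)
Daily TAN removed = 1459.598 * 24 = 35030.352 g/day
Convert to kg/day: 35030.352 / 1000 = 35.030352 kg/day

35.030352 kg/day


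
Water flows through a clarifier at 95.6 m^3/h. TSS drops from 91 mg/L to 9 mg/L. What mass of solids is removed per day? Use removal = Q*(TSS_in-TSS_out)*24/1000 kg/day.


Concentration drop: TSS_in - TSS_out = 91 - 9 = 82 mg/L
Hourly solids removed = Q * dTSS = 95.6 m^3/h * 82 mg/L = 7839.2 g/h  (m^3/h * mg/L = g/h)
Daily solids removed = 7839.2 * 24 = 188140.8 g/day
Convert g to kg: 188140.8 / 1000 = 188.1408 kg/day

188.1408 kg/day


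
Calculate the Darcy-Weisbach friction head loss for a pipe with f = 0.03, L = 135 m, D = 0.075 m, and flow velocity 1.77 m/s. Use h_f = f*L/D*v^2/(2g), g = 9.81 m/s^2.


v^2 = 1.77^2 = 3.1329 m^2/s^2
L/D = 135/0.075 = 1800
h_f = f*(L/D)*v^2/(2g) = 0.03 * 1800 * 3.1329 / 19.62 = 8.62266 m

8.62266 m


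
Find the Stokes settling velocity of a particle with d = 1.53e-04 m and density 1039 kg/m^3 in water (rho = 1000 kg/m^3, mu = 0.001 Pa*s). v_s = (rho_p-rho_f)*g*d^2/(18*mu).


Density difference: rho_p - rho_f = 1039 - 1000 = 39 kg/m^3
d^2 = (1.53e-04)^2 = 2.3409e-08 m^2
Numerator = (rho_p - rho_f) * g * d^2 = 39 * 9.81 * 2.3409e-08 = 8.9560493e-06
Denominator = 18 * mu = 18 * 0.001 = 0.018
v_s = 8.9560493e-06 / 0.018 = 4.97558e-04 m/s
Check: Re = rho_f * v_s * d / mu = 1000 * 4.97558e-04 * 1.53e-04 / 0.001 = 0.0761 < 1, so Stokes' law applies.

4.97558e-04 m/s


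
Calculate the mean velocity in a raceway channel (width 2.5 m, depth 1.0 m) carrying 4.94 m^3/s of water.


Cross-sectional area = W * d = 2.5 * 1.0 = 2.5 m^2
Velocity = Q / A = 4.94 / 2.5 = 1.976 m/s

1.976 m/s


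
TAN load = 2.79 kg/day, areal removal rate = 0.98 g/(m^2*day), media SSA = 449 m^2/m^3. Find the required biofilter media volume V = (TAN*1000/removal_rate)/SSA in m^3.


A = 2.79*1000 / 0.98 = 2846.9388 m^2
V = 2846.9388 / 449 = 6.34062

6.34062 m^3


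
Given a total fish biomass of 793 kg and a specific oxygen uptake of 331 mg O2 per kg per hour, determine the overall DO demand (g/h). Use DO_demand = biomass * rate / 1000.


Total O2 consumption (mg/h) = 793 kg * 331 mg/(kg*h) = 262483 mg/h
Convert to g/h: 262483 / 1000 = 262.483 g/h

262.483 g/h


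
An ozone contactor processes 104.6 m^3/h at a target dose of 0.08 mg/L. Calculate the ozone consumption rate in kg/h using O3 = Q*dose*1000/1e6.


O3 demand (mg/h) = Q * dose * 1000 = 104.6 * 0.08 * 1000 = 8368 mg/h
Convert mg to kg: 8368 / 1e6 = 0.008368 kg/h

0.008368 kg/h


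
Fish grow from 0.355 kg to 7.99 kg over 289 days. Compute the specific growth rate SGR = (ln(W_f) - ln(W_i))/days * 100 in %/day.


ln(W_f) = ln(7.99) = 2.0781908
ln(W_i) = ln(0.355) = -1.0356375
ln(W_f) - ln(W_i) = 2.0781908 - -1.0356375 = 3.1138283
SGR = 3.1138283 / 289 * 100 = 1.07745 %/day

1.07745 %/day


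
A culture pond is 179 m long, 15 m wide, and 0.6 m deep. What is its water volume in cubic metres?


Base area = L * W = 179 * 15 = 2685 m^2
Volume = area * depth = 2685 * 0.6 = 1611 m^3

1611 m^3


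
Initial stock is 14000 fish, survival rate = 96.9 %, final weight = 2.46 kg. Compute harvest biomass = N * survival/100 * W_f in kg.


Survivors = 14000 * 96.9/100 = 13566 fish
Harvest biomass = survivors * W_f = 13566 * 2.46 = 33372.36 kg

33372.36 kg


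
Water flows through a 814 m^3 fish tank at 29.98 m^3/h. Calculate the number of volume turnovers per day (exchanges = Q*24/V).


Daily flow volume = 29.98 m^3/h * 24 h = 719.52 m^3/day
Exchanges = daily flow / tank volume = 719.52 / 814 = 0.883931 exchanges/day

0.883931 exchanges/day


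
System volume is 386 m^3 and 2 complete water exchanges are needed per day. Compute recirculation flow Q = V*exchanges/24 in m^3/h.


Daily recirculation volume = 386 m^3 * 2 = 772 m^3/day
Flow rate Q = daily volume / 24 h = 772 / 24 = 32.1667 m^3/h

32.1667 m^3/h


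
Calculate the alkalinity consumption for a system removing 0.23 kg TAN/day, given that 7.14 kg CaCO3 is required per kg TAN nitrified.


Alkalinity factor: 7.14 kg CaCO3 consumed per kg TAN nitrified
alk = 0.23 kg TAN * 7.14 = 1.6422 kg CaCO3/day

1.6422 kg CaCO3/day


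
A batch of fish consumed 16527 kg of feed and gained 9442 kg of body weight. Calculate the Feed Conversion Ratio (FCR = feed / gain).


FCR = feed consumed / weight gained
FCR = 16527 kg / 9442 kg = 1.75037

1.75037


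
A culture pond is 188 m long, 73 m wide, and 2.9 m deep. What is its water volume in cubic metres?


Base area = L * W = 188 * 73 = 13724 m^2
Volume = area * depth = 13724 * 2.9 = 39799.6 m^3

39799.6 m^3


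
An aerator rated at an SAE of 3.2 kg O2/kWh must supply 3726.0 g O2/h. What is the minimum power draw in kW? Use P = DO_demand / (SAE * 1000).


SAE in g O2/kWh = 3.2 * 1000 = 3200 g/kWh
P = DO_demand / SAE_g = 3726.0 / 3200 = 1.16437 kW

1.16437 kW


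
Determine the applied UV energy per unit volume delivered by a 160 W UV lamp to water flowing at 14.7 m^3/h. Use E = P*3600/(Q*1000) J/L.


Energy delivered per hour = 160 W * 3600 s = 576000 J/h
Volume treated per hour = 14.7 m^3/h * 1000 = 14700 L/h
dose = 576000 / 14700 = 39.1837 J/L

39.1837 J/L


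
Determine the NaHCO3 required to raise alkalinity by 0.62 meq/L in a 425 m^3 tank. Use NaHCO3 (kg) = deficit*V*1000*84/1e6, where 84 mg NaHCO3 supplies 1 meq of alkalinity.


Tank volume in L = 425 m^3 * 1000 = 425000 L
Total meq required = 0.62 meq/L * 425000 L = 263500 meq
NaHCO3 mass = 263500 meq * 84 mg/meq / 1e6 = 22.134 kg

22.134 kg


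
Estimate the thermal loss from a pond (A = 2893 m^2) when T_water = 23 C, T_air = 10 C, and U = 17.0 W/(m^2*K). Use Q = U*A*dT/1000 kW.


Temperature difference dT = 23 - 10 = 13 K
Heat loss (W) = U * A * dT = 17.0 * 2893 * 13 = 639353 W
Convert to kW: 639353 / 1000 = 639.353 kW

639.353 kW


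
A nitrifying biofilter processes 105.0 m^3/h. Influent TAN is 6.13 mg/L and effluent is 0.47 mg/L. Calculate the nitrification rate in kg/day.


Concentration drop: TAN_in - TAN_out = 6.13 - 0.47 = 5.66 mg/L
Hourly TAN removed = Q * dTAN = 105.0 m^3/h * 5.66 mg/L = 594.3 g/h  (m^3/h * mg/L = g/h)
Daily TAN removed = 594.3 * 24 = 14263.2 g/day
Convert to kg/day: 14263.2 / 1000 = 14.2632 kg/day

14.2632 kg/day


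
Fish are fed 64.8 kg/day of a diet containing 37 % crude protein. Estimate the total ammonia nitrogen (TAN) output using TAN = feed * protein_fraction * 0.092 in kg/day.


Protein in feed = 64.8 * 37/100 = 23.976 kg/day
TAN = protein * 0.092 = 23.976 * 0.092 = 2.205792 kg/day

2.205792 kg/day


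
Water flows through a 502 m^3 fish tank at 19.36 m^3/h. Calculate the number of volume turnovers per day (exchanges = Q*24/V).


Daily flow volume = 19.36 m^3/h * 24 h = 464.64 m^3/day
Exchanges = daily flow / tank volume = 464.64 / 502 = 0.925578 exchanges/day

0.925578 exchanges/day


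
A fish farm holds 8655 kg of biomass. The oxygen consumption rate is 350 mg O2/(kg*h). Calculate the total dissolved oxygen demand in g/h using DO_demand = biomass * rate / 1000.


Total O2 consumption (mg/h) = 8655 kg * 350 mg/(kg*h) = 3029250 mg/h
Convert to g/h: 3029250 / 1000 = 3029.25 g/h

3029.25 g/h
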